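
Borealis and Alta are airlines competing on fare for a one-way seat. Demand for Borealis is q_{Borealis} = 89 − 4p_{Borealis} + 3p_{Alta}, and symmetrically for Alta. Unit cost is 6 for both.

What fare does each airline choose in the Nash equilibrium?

22.6

Borealis's profit: π = (p_{Borealis} − 6)(89 − 4p_{Borealis} + 3p_{Alta}).
∂π/∂p_{Borealis} = 113 − 8p_{Borealis} + 3p_{Alta} = 0 ⇒ p_{Borealis} = 14.125 + 0.375p_{Alta}.
The game is symmetric, so in equilibrium p_{Alta} = p_{Borealis}: the reaction function gives 0.625p_{Borealis} = 14.125, hence p_{Borealis} = 22.6.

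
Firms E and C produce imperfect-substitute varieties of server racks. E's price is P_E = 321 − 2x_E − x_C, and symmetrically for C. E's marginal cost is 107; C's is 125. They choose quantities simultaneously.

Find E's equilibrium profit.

3872

Firm E's profit: π = x_E(321 − 2x_E − x_C) − 107x_E.
∂π/∂x_E = 214 − 4x_E − x_C = 0 ⇒ x_E = 53.5 − 0.25x_C.
Similarly x_C = 49 − 0.25x_E.
Solving the two reaction functions simultaneously: (1 − (−0.25)(−0.25))x_E = 53.5 − 0.25·49, so 0.9375x_E = 41.25 and x_E = 44.
Then x_C = 49 − 0.25·44 = 38.
P_E = 321 − 2·44 − 38 = 195.
Profit = (195 − 107)·44 = 3872.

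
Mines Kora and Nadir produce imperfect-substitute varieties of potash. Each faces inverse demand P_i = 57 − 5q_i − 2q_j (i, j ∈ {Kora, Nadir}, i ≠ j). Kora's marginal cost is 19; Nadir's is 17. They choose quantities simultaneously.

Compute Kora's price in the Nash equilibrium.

Mine Kora's profit: π = q_{Kora}(57 − 5q_{Kora} − 2q_{Nadir}) − 19q_{Kora}.
∂π/∂q_{Kora} = 38 − 10q_{Kora} − 2q_{Nadir} = 0 ⇒ q_{Kora} = 3.8 − 0.2q_{Nadir}.
Similarly q_{Nadir} = 4 − 0.2q_{Kora}.
Plugging q_{Nadir} into Kora's best response: q_{Kora} = 3.8 − 0.2(4 − 0.2q_{Kora}) ⇒ 0.96q_{Kora} = 3, so q_{Kora} = 3.125.
Then q_{Nadir} = 4 − 0.2·3.125 = 3.375.
P_{Kora} = 57 − 5·3.125 − 2·3.375 = 34.625.

34.625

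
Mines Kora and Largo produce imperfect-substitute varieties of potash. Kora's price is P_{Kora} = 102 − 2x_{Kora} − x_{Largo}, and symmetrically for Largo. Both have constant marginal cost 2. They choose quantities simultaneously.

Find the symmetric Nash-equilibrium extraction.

Mine Kora's profit: π = x_{Kora}(102 − 2x_{Kora} − x_{Largo}) − 2x_{Kora}.
∂π/∂x_{Kora} = 100 − 4x_{Kora} − x_{Largo} = 0 ⇒ x_{Kora} = 25 − 0.25x_{Largo}.
Setting x_{Kora} = x_{Largo} in the reaction function: x_{Kora} = 25 − 0.25x_{Kora}, so x_{Kora} = 25 / 1.25 = 20.

20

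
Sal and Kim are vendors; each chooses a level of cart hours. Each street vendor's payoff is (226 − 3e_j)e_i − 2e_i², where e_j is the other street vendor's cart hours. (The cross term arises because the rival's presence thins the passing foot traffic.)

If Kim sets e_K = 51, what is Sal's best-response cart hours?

Sal's payoff is (226 − 3e_K)e_S − 2e_S².
∂π/∂e_S = 226 − 3e_K − 4e_S = 0, so e_S = 56.5 − 0.75e_K.
At e_K = 51: e_S = 56.5 − 0.75·51 = 18.25.

18.25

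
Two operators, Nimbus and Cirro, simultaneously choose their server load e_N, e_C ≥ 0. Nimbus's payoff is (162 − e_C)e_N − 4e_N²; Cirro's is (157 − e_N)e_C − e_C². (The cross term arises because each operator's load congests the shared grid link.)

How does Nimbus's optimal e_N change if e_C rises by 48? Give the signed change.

-6

Expanding Nimbus's payoff: 162e_N − e_Ce_N − 4e_N².
∂π/∂e_N = 162 − e_C − 8e_N = 0, so e_N = 20.25 − 0.125e_C.
The reaction-function slope is −0.125, so a 48-unit rise in e_C moves e_N by −0.125 × 48 = −6. Nimbus's best response falls — the actions are strategic substitutes.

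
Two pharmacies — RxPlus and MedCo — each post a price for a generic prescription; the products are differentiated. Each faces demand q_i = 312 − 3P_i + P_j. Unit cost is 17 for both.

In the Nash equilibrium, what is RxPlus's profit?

RxPlus's profit: π = (P_{RxPlus} − 17)(312 − 3P_{RxPlus} + P_{MedCo}).
∂π/∂P_{RxPlus} = 363 − 6P_{RxPlus} + P_{MedCo} = 0 ⇒ P_{RxPlus} = 60.5 + (1/6)P_{MedCo}.
The game is symmetric, so in equilibrium P_{MedCo} = P_{RxPlus}: the reaction function gives (5/6)P_{RxPlus} = 60.5, hence P_{RxPlus} = 72.6.
q_{RxPlus} = 312 − 3·72.6 + 72.6 = 166.8.
Profit = (72.6 − 17)·166.8 = 9274.08.

9274.08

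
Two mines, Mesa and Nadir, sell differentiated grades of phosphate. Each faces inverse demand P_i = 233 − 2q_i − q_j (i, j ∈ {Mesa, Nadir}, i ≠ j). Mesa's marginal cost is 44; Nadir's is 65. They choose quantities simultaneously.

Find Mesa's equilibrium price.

Mine Mesa's profit: π = q_{Mesa}(233 − 2q_{Mesa} − q_{Nadir}) − 44q_{Mesa}.
∂π/∂q_{Mesa} = 189 − 4q_{Mesa} − q_{Nadir} = 0 ⇒ q_{Mesa} = 47.25 − 0.25q_{Nadir}.
Similarly q_{Nadir} = 42 − 0.25q_{Mesa}.
Plugging q_{Nadir} into Mesa's best response: q_{Mesa} = 47.25 − 0.25(42 − 0.25q_{Mesa}) ⇒ 0.9375q_{Mesa} = 36.75, so q_{Mesa} = 39.2.
Then q_{Nadir} = 42 − 0.25·39.2 = 32.2.
P_{Mesa} = 233 − 2·39.2 − 32.2 = 122.4.

122.4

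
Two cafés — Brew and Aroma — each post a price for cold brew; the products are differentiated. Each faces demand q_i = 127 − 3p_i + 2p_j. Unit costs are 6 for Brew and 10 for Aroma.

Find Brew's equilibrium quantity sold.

Brew's profit: π = (p_{Brew} − 6)(127 − 3p_{Brew} + 2p_{Aroma}).
∂π/∂p_{Brew} = 145 − 6p_{Brew} + 2p_{Aroma} = 0 ⇒ p_{Brew} = 145/6 + (1/3)p_{Aroma}.
Similarly p_{Aroma} = 157/6 + (1/3)p_{Brew}.
Solving the two reaction functions simultaneously: (1 − (1/3)(1/3))p_{Brew} = 145/6 + (1/3)·(157/6), so (8/9)p_{Brew} = 296/9 and p_{Brew} = 37.
Then p_{Aroma} = 157/6 + (1/3)·37 = 38.5.
q_{Brew} = 127 − 3·37 + 2·38.5 = 93.

93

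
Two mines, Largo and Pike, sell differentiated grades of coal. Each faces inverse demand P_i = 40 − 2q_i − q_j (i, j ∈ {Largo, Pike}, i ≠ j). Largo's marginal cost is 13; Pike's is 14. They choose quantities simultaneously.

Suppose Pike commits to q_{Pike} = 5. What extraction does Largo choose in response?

Mine Largo's profit: π = q_{Largo}(40 − 2q_{Largo} − q_{Pike}) − 13q_{Largo}.
∂π/∂q_{Largo} = 27 − 4q_{Largo} − q_{Pike} = 0 ⇒ q_{Largo} = 6.75 − 0.25q_{Pike}.
At q_{Pike} = 5: q_{Largo} = 6.75 − 0.25·5 = 5.5.

5.5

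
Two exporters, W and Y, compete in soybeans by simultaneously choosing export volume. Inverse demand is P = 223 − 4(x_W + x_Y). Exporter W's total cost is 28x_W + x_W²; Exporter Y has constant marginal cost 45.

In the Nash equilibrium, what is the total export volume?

Exporter W's profit: π = x_W(223 − 4(x_W + x_Y)) − 28x_W − x_W².
∂π/∂x_W = 195 − 10x_W − 4x_Y = 0, so x_W = 19.5 − 0.4x_Y.
For Y: ∂π/∂x_Y = 178 − 8x_Y − 4x_W = 0 ⇒ x_Y = 22.25 − 0.5x_W.
Substituting the second reaction function into the first: x_W = 19.5 − 0.4(22.25 − 0.5x_W), which gives 0.8x_W = 10.6 ⇒ x_W = 13.25.
Then x_Y = 22.25 − 0.5·13.25 = 15.625.
Total export volume: 13.25 + 15.625 = 28.875.

28.875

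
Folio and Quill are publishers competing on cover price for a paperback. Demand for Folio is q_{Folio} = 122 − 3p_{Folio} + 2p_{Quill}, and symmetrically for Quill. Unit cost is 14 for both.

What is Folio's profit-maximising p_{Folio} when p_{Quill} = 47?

43

Folio's profit: π = (p_{Folio} − 14)(122 − 3p_{Folio} + 2p_{Quill}).
∂π/∂p_{Folio} = 164 − 6p_{Folio} + 2p_{Quill} = 0 ⇒ p_{Folio} = 82/3 + (1/3)p_{Quill}.
At p_{Quill} = 47: p_{Folio} = 82/3 + (1/3)·47 = 43.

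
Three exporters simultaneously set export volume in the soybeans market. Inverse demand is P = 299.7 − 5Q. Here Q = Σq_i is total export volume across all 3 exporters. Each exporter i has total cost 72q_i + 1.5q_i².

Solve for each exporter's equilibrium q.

A representative exporter's profit is π_i = q_i(299.7 − 5Q) − 72q_i − 1.5q_i², with Q = q_i + Σ_{j≠i} q_j.
First-order condition: 227.7 − 13q_i − 5Σ_{j≠i} q_j = 0.
With identical exporters, set every q_j = q: then 227.7 − 13q − 10q = 0, i.e. q = 227.7/23 = 9.9.

9.9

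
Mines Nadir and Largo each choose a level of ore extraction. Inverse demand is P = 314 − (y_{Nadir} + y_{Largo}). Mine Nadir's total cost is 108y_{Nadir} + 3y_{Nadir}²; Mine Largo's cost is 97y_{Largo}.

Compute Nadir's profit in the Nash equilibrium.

676

Mine Nadir's profit: π = y_{Nadir}(314 − (y_{Nadir} + y_{Largo})) − 108y_{Nadir} − 3y_{Nadir}².
∂π/∂y_{Nadir} = 206 − 8y_{Nadir} − y_{Largo} = 0, so y_{Nadir} = 25.75 − 0.125y_{Largo}.
For Largo: ∂π/∂y_{Largo} = 217 − 2y_{Largo} − y_{Nadir} = 0 ⇒ y_{Largo} = 108.5 − 0.5y_{Nadir}.
Plugging y_{Largo} into Nadir's best response: y_{Nadir} = 25.75 − 0.125(108.5 − 0.5y_{Nadir}) ⇒ 0.9375y_{Nadir} = 12.1875, so y_{Nadir} = 13.
Then y_{Largo} = 108.5 − 0.5·13 = 102.
Price P = 314 − 115 = 199.
Nadir's profit: (199 − 108)·13 − 3(13)² = 676.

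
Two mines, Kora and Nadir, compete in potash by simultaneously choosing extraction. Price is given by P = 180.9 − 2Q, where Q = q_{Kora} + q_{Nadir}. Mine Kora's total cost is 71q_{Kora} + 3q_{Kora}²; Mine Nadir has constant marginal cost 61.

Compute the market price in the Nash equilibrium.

115.4

Mine Kora's profit: π = q_{Kora}(180.9 − 2(q_{Kora} + q_{Nadir})) − 71q_{Kora} − 3q_{Kora}².
∂π/∂q_{Kora} = 109.9 − 10q_{Kora} − 2q_{Nadir} = 0, so q_{Kora} = 10.99 − 0.2q_{Nadir}.
For Nadir: ∂π/∂q_{Nadir} = 119.9 − 4q_{Nadir} − 2q_{Kora} = 0 ⇒ q_{Nadir} = 29.975 − 0.5q_{Kora}.
Plugging q_{Nadir} into Kora's best response: q_{Kora} = 10.99 − 0.2(29.975 − 0.5q_{Kora}) ⇒ 0.9q_{Kora} = 4.995, so q_{Kora} = 5.55.
Then q_{Nadir} = 29.975 − 0.5·5.55 = 27.2.
Equilibrium price: P = 180.9 − 2·32.75 = 115.4.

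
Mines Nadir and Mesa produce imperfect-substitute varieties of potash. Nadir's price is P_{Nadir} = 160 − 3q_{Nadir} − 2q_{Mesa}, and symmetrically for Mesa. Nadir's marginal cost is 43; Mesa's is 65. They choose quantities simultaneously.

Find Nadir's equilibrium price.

91

Mine Nadir's profit: π = q_{Nadir}(160 − 3q_{Nadir} − 2q_{Mesa}) − 43q_{Nadir}.
∂π/∂q_{Nadir} = 117 − 6q_{Nadir} − 2q_{Mesa} = 0 ⇒ q_{Nadir} = 19.5 − (1/3)q_{Mesa}.
Similarly q_{Mesa} = 95/6 − (1/3)q_{Nadir}.
Solving the two reaction functions simultaneously: (1 − (−1/3)(−1/3))q_{Nadir} = 19.5 − (1/3)·(95/6), so (8/9)q_{Nadir} = 128/9 and q_{Nadir} = 16.
Then q_{Mesa} = 95/6 − (1/3)·16 = 10.5.
P_{Nadir} = 160 − 3·16 − 2·10.5 = 91.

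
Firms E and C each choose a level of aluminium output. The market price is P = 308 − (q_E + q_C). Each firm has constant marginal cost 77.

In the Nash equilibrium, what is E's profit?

5929

Firm E's profit: π = q_E(308 − (q_E + q_C)) − 77q_E.
∂π/∂q_E = 231 − 2q_E − q_C = 0, so q_E = 115.5 − 0.5q_C.
The game is symmetric, so in equilibrium q_C = q_E: the reaction function gives 1.5q_E = 115.5, hence q_E = 77.
Price P = 308 − 154 = 154.
E's profit: (154 − 77)·77 = 5929.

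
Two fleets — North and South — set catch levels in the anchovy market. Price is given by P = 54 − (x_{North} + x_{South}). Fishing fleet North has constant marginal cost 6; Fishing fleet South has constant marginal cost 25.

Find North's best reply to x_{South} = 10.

19

Fishing fleet North's profit: π = x_{North}(54 − (x_{North} + x_{South})) − 6x_{North}.
∂π/∂x_{North} = 48 − 2x_{North} − x_{South} = 0, so x_{North} = 24 − 0.5x_{South}.
At x_{South} = 10: x_{North} = 24 − 0.5·10 = 19.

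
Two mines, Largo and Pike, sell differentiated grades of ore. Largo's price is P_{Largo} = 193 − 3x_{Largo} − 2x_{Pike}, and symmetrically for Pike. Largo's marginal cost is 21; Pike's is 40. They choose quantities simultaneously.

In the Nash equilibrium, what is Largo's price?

89.0625

Mine Largo's profit: π = x_{Largo}(193 − 3x_{Largo} − 2x_{Pike}) − 21x_{Largo}.
∂π/∂x_{Largo} = 172 − 6x_{Largo} − 2x_{Pike} = 0 ⇒ x_{Largo} = 86/3 − (1/3)x_{Pike}.
Similarly x_{Pike} = 25.5 − (1/3)x_{Largo}.
Solving the two reaction functions simultaneously: (1 − (−1/3)(−1/3))x_{Largo} = 86/3 − (1/3)·25.5, so (8/9)x_{Largo} = 121/6 and x_{Largo} = 22.6875.
Then x_{Pike} = 25.5 − (1/3)·22.6875 = 17.9375.
P_{Largo} = 193 − 3·22.6875 − 2·17.9375 = 89.0625.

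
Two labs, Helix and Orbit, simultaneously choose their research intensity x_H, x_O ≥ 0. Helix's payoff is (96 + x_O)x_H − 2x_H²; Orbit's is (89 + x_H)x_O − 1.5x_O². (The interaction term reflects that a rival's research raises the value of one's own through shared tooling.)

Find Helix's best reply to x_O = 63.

Expanding Helix's payoff: 96x_H + x_Ox_H − 2x_H².
∂π/∂x_H = 96 + x_O − 4x_H = 0, so x_H = 24 + 0.25x_O.
At x_O = 63: x_H = 24 + 0.25·63 = 39.75.

39.75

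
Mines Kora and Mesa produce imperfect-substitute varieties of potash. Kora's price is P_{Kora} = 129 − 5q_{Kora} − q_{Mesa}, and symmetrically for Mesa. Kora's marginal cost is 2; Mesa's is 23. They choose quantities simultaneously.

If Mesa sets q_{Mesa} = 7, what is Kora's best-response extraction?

12

Mine Kora's profit: π = q_{Kora}(129 − 5q_{Kora} − q_{Mesa}) − 2q_{Kora}.
∂π/∂q_{Kora} = 127 − 10q_{Kora} − q_{Mesa} = 0 ⇒ q_{Kora} = 12.7 − 0.1q_{Mesa}.
At q_{Mesa} = 7: q_{Kora} = 12.7 − 0.1·7 = 12.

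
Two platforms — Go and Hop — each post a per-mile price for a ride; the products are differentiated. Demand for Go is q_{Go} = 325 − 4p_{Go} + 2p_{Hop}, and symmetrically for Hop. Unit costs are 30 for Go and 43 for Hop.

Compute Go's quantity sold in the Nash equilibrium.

183.6

Go's profit: π = (p_{Go} − 30)(325 − 4p_{Go} + 2p_{Hop}).
∂π/∂p_{Go} = 445 − 8p_{Go} + 2p_{Hop} = 0 ⇒ p_{Go} = 55.625 + 0.25p_{Hop}.
Similarly p_{Hop} = 62.125 + 0.25p_{Go}.
Plugging p_{Hop} into Go's best response: p_{Go} = 55.625 + 0.25(62.125 + 0.25p_{Go}) ⇒ 0.9375p_{Go} = 2277/32, so p_{Go} = 75.9.
Then p_{Hop} = 62.125 + 0.25·75.9 = 81.1.
q_{Go} = 325 − 4·75.9 + 2·81.1 = 183.6.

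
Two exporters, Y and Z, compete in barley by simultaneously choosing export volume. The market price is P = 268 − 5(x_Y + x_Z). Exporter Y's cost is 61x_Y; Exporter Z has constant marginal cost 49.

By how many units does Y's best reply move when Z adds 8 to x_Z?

-4

Exporter Y's profit: π = x_Y(268 − 5(x_Y + x_Z)) − 61x_Y.
∂π/∂x_Y = 207 − 10x_Y − 5x_Z = 0, so x_Y = 20.7 − 0.5x_Z.
The reaction-function slope is −0.5, so an 8-unit rise in x_Z moves x_Y by −0.5 × 8 = −4. Y's best response falls — the actions are strategic substitutes.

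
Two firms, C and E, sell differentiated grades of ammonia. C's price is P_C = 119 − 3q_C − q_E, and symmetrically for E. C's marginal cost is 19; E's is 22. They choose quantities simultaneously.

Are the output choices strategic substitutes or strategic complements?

Firm C's profit: π = q_C(119 − 3q_C − q_E) − 19q_C.
∂π/∂q_C = 100 − 6q_C − q_E = 0 ⇒ q_C = 50/3 − (1/6)q_E.
The best-response slope dq_C/dq_E = −1/6 < 0: the reaction function is downward-sloping, so the choices are strategic substitutes.

strategic substitutes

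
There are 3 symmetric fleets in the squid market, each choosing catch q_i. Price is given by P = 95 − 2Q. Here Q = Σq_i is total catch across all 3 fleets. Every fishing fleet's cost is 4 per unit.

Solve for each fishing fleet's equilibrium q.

A representative fishing fleet's profit is π_i = q_i(95 − 2Q) − 4q_i, with Q = q_i + Σ_{j≠i} q_j.
First-order condition: 91 − 4q_i − 2Σ_{j≠i} q_j = 0.
In a symmetric equilibrium every fishing fleet chooses the same q, so Σ_{j≠i} q_j = 2q. The condition becomes 91 − 8q = 0, giving q = 91/8 = 11.375.

11.375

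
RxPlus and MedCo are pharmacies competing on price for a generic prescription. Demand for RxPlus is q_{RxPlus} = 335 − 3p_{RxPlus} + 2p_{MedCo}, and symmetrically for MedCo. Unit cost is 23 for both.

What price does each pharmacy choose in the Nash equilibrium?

RxPlus's profit: π = (p_{RxPlus} − 23)(335 − 3p_{RxPlus} + 2p_{MedCo}).
∂π/∂p_{RxPlus} = 404 − 6p_{RxPlus} + 2p_{MedCo} = 0 ⇒ p_{RxPlus} = 202/3 + (1/3)p_{MedCo}.
By symmetry p_{MedCo} = p_{RxPlus}; substituting into the reaction function, (2/3)p_{RxPlus} = 202/3 and p_{RxPlus} = 101.

101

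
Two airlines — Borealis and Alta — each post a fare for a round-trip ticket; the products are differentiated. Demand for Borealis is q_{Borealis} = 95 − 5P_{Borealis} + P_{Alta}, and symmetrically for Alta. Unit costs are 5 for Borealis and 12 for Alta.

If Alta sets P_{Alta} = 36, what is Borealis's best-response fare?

Borealis's profit: π = (P_{Borealis} − 5)(95 − 5P_{Borealis} + P_{Alta}).
∂π/∂P_{Borealis} = 120 − 10P_{Borealis} + P_{Alta} = 0 ⇒ P_{Borealis} = 12 + 0.1P_{Alta}.
At P_{Alta} = 36: P_{Borealis} = 12 + 0.1·36 = 15.6.

15.6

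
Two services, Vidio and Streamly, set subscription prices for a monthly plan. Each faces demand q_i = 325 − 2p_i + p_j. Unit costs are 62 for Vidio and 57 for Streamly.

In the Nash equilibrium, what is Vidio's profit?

Vidio's profit: π = (p_{Vidio} − 62)(325 − 2p_{Vidio} + p_{Streamly}).
∂π/∂p_{Vidio} = 449 − 4p_{Vidio} + p_{Streamly} = 0 ⇒ p_{Vidio} = 112.25 + 0.25p_{Streamly}.
Similarly p_{Streamly} = 109.75 + 0.25p_{Vidio}.
Substituting the second reaction function into the first: p_{Vidio} = 112.25 + 0.25(109.75 + 0.25p_{Vidio}), which gives 0.9375p_{Vidio} = 139.6875 ⇒ p_{Vidio} = 149.
Then p_{Streamly} = 109.75 + 0.25·149 = 147.
q_{Vidio} = 325 − 2·149 + 147 = 174.
Profit = (149 − 62)·174 = 15138.

15138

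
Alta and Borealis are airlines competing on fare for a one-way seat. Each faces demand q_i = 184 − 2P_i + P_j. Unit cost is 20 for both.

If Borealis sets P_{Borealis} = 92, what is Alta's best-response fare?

Alta's profit: π = (P_{Alta} − 20)(184 − 2P_{Alta} + P_{Borealis}).
∂π/∂P_{Alta} = 224 − 4P_{Alta} + P_{Borealis} = 0 ⇒ P_{Alta} = 56 + 0.25P_{Borealis}.
At P_{Borealis} = 92: P_{Alta} = 56 + 0.25·92 = 79.

79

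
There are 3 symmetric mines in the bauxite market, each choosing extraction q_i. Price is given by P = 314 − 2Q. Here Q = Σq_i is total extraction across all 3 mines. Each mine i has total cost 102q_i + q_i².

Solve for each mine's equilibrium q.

A representative mine's profit is π_i = q_i(314 − 2Q) − 102q_i − q_i², with Q = q_i + Σ_{j≠i} q_j.
First-order condition: 212 − 6q_i − 2Σ_{j≠i} q_j = 0.
With identical mines, set every q_j = q: then 212 − 6q − 4q = 0, i.e. q = 212/10 = 21.2.

21.2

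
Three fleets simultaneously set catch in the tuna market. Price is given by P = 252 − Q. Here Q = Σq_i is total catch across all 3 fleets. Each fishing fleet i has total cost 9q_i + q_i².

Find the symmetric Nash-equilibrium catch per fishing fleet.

40.5

A representative fishing fleet's profit is π_i = q_i(252 − Q) − 9q_i − q_i², with Q = q_i + Σ_{j≠i} q_j.
First-order condition: 243 − 4q_i − Σ_{j≠i} q_j = 0.
Imposing symmetry (q_j = q for all j) turns Σ_{j≠i} q_j into 2q, so 243 = 6q and q = 40.5.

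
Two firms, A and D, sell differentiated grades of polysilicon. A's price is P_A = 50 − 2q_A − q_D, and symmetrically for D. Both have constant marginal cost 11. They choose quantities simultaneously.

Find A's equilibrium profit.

121.68

Firm A's profit: π = q_A(50 − 2q_A − q_D) − 11q_A.
∂π/∂q_A = 39 − 4q_A − q_D = 0 ⇒ q_A = 9.75 − 0.25q_D.
The game is symmetric, so in equilibrium q_D = q_A: the reaction function gives 1.25q_A = 9.75, hence q_A = 7.8.
P_A = 50 − 2·7.8 − 7.8 = 26.6.
Profit = (26.6 − 11)·7.8 = 121.68.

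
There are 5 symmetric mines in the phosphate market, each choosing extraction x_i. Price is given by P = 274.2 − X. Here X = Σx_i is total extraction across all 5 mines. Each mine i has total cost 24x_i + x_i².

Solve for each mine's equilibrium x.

31.275

A representative mine's profit is π_i = x_i(274.2 − X) − 24x_i − x_i², with X = x_i + Σ_{j≠i} x_j.
First-order condition: 250.2 − 4x_i − Σ_{j≠i} x_j = 0.
In a symmetric equilibrium every mine chooses the same x, so Σ_{j≠i} x_j = 4x. The condition becomes 250.2 − 8x = 0, giving x = 250.2/8 = 31.275.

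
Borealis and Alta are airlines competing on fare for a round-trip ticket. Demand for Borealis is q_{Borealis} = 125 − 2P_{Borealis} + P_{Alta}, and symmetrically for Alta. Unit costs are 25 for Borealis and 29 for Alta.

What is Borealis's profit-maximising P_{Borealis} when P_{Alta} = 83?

64.5

Borealis's profit: π = (P_{Borealis} − 25)(125 − 2P_{Borealis} + P_{Alta}).
∂π/∂P_{Borealis} = 175 − 4P_{Borealis} + P_{Alta} = 0 ⇒ P_{Borealis} = 43.75 + 0.25P_{Alta}.
At P_{Alta} = 83: P_{Borealis} = 43.75 + 0.25·83 = 64.5.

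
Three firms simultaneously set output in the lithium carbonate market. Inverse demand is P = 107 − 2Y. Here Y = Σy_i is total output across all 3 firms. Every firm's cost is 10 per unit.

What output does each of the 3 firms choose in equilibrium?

A representative firm's profit is π_i = y_i(107 − 2Y) − 10y_i, with Y = y_i + Σ_{j≠i} y_j.
First-order condition: 97 − 4y_i − 2Σ_{j≠i} y_j = 0.
With identical firms, set every y_j = y: then 97 − 4y − 4y = 0, i.e. y = 97/8 = 12.125.

12.125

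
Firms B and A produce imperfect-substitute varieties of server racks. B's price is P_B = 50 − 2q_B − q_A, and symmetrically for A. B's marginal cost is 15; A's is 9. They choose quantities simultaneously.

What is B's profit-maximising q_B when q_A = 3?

Firm B's profit: π = q_B(50 − 2q_B − q_A) − 15q_B.
∂π/∂q_B = 35 − 4q_B − q_A = 0 ⇒ q_B = 8.75 − 0.25q_A.
At q_A = 3: q_B = 8.75 − 0.25·3 = 8.

8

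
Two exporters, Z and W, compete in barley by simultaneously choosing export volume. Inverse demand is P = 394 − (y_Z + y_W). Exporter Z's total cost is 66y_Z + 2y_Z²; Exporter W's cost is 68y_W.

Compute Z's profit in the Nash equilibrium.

Exporter Z's profit: π = y_Z(394 − (y_Z + y_W)) − 66y_Z − 2y_Z².
∂π/∂y_Z = 328 − 6y_Z − y_W = 0, so y_Z = 164/3 − (1/6)y_W.
For W: ∂π/∂y_W = 326 − 2y_W − y_Z = 0 ⇒ y_W = 163 − 0.5y_Z.
Plugging y_W into Z's best response: y_Z = 164/3 − (1/6)(163 − 0.5y_Z) ⇒ (11/12)y_Z = 27.5, so y_Z = 30.
Then y_W = 163 − 0.5·30 = 148.
Price P = 394 − 178 = 216.
Z's profit: (216 − 66)·30 − 2(30)² = 2700.

2700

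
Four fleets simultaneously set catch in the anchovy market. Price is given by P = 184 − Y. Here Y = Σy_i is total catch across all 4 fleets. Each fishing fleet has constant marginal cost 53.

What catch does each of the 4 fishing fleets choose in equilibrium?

26.2

A representative fishing fleet's profit is π_i = y_i(184 − Y) − 53y_i, with Y = y_i + Σ_{j≠i} y_j.
First-order condition: 131 − 2y_i − Σ_{j≠i} y_j = 0.
With identical fishing fleets, set every y_j = y: then 131 − 2y − 3y = 0, i.e. y = 131/5 = 26.2.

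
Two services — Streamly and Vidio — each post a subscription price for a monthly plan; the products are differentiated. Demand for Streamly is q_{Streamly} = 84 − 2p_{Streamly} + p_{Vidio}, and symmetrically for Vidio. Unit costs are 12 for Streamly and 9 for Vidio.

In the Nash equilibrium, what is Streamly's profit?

Streamly's profit: π = (p_{Streamly} − 12)(84 − 2p_{Streamly} + p_{Vidio}).
∂π/∂p_{Streamly} = 108 − 4p_{Streamly} + p_{Vidio} = 0 ⇒ p_{Streamly} = 27 + 0.25p_{Vidio}.
Similarly p_{Vidio} = 25.5 + 0.25p_{Streamly}.
Solving the two reaction functions simultaneously: (1 − (0.25)(0.25))p_{Streamly} = 27 + 0.25·25.5, so 0.9375p_{Streamly} = 33.375 and p_{Streamly} = 35.6.
Then p_{Vidio} = 25.5 + 0.25·35.6 = 34.4.
q_{Streamly} = 84 − 2·35.6 + 34.4 = 47.2.
Profit = (35.6 − 12)·47.2 = 1113.92.

1113.92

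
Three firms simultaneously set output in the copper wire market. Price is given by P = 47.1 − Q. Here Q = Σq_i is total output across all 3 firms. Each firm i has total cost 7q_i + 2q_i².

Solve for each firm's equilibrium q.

A representative firm's profit is π_i = q_i(47.1 − Q) − 7q_i − 2q_i², with Q = q_i + Σ_{j≠i} q_j.
First-order condition: 40.1 − 6q_i − Σ_{j≠i} q_j = 0.
Imposing symmetry (q_j = q for all j) turns Σ_{j≠i} q_j into 2q, so 40.1 = 8q and q = 5.0125.

5.0125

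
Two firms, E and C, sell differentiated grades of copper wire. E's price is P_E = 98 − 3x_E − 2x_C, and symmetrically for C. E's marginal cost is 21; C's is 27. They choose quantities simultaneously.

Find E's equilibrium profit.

Firm E's profit: π = x_E(98 − 3x_E − 2x_C) − 21x_E.
∂π/∂x_E = 77 − 6x_E − 2x_C = 0 ⇒ x_E = 77/6 − (1/3)x_C.
Similarly x_C = 71/6 − (1/3)x_E.
Substituting the second reaction function into the first: x_E = 77/6 − (1/3)(71/6 − (1/3)x_E), which gives (8/9)x_E = 80/9 ⇒ x_E = 10.
Then x_C = 71/6 − (1/3)·10 = 8.5.
P_E = 98 − 3·10 − 2·8.5 = 51.
Profit = (51 − 21)·10 = 300.

300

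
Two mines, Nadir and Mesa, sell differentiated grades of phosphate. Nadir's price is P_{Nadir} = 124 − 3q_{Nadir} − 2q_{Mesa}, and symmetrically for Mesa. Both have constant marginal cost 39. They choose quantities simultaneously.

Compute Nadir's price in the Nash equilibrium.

70.875

Mine Nadir's profit: π = q_{Nadir}(124 − 3q_{Nadir} − 2q_{Mesa}) − 39q_{Nadir}.
∂π/∂q_{Nadir} = 85 − 6q_{Nadir} − 2q_{Mesa} = 0 ⇒ q_{Nadir} = 85/6 − (1/3)q_{Mesa}.
Setting q_{Nadir} = q_{Mesa} in the reaction function: q_{Nadir} = 85/6 − (1/3)q_{Nadir}, so q_{Nadir} = (85/6) / (4/3) = 10.625.
P_{Nadir} = 124 − 3·10.625 − 2·10.625 = 70.875.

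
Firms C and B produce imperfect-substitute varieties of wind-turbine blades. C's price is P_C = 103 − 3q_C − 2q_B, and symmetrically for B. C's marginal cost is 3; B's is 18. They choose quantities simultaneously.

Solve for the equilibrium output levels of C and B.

Firm C's profit: π = q_C(103 − 3q_C − 2q_B) − 3q_C.
∂π/∂q_C = 100 − 6q_C − 2q_B = 0 ⇒ q_C = 50/3 − (1/3)q_B.
Similarly q_B = 85/6 − (1/3)q_C.
Substituting the second reaction function into the first: q_C = 50/3 − (1/3)(85/6 − (1/3)q_C), which gives (8/9)q_C = 215/18 ⇒ q_C = 13.4375.
Then q_B = 85/6 − (1/3)·13.4375 = 9.6875.

13.4375, 9.6875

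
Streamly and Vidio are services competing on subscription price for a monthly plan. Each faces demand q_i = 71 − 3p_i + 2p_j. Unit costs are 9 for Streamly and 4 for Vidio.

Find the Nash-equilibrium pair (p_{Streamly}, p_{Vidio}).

Streamly's profit: π = (p_{Streamly} − 9)(71 − 3p_{Streamly} + 2p_{Vidio}).
∂π/∂p_{Streamly} = 98 − 6p_{Streamly} + 2p_{Vidio} = 0 ⇒ p_{Streamly} = 49/3 + (1/3)p_{Vidio}.
Similarly p_{Vidio} = 83/6 + (1/3)p_{Streamly}.
Solving the two reaction functions simultaneously: (1 − (1/3)(1/3))p_{Streamly} = 49/3 + (1/3)·(83/6), so (8/9)p_{Streamly} = 377/18 and p_{Streamly} = 23.5625.
Then p_{Vidio} = 83/6 + (1/3)·23.5625 = 21.6875.

23.5625, 21.6875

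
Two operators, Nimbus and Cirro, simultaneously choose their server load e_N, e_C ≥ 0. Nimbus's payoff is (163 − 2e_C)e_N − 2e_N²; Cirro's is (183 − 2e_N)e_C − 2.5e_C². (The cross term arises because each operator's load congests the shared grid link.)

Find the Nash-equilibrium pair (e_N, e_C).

28.0625, 25.375

Expanding Nimbus's payoff: 163e_N − 2e_Ce_N − 2e_N².
∂π/∂e_N = 163 − 2e_C − 4e_N = 0, so e_N = 40.75 − 0.5e_C.
Likewise for Cirro: e_C = 36.6 − 0.4e_N.
Plugging e_C into Nimbus's best response: e_N = 40.75 − 0.5(36.6 − 0.4e_N) ⇒ 0.8e_N = 22.45, so e_N = 28.0625.
Then e_C = 36.6 − 0.4·28.0625 = 25.375.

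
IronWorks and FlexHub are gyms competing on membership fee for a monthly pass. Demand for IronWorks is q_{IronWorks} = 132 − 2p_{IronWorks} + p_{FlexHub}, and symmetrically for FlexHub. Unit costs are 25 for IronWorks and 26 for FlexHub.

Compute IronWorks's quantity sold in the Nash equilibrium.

71.6

IronWorks's profit: π = (p_{IronWorks} − 25)(132 − 2p_{IronWorks} + p_{FlexHub}).
∂π/∂p_{IronWorks} = 182 − 4p_{IronWorks} + p_{FlexHub} = 0 ⇒ p_{IronWorks} = 45.5 + 0.25p_{FlexHub}.
Similarly p_{FlexHub} = 46 + 0.25p_{IronWorks}.
Substituting the second reaction function into the first: p_{IronWorks} = 45.5 + 0.25(46 + 0.25p_{IronWorks}), which gives 0.9375p_{IronWorks} = 57 ⇒ p_{IronWorks} = 60.8.
Then p_{FlexHub} = 46 + 0.25·60.8 = 61.2.
q_{IronWorks} = 132 − 2·60.8 + 61.2 = 71.6.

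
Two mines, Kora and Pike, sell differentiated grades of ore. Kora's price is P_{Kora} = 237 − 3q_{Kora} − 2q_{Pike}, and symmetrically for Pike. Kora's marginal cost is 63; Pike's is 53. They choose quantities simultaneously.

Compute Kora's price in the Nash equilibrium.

Mine Kora's profit: π = q_{Kora}(237 − 3q_{Kora} − 2q_{Pike}) − 63q_{Kora}.
∂π/∂q_{Kora} = 174 − 6q_{Kora} − 2q_{Pike} = 0 ⇒ q_{Kora} = 29 − (1/3)q_{Pike}.
Similarly q_{Pike} = 92/3 − (1/3)q_{Kora}.
Plugging q_{Pike} into Kora's best response: q_{Kora} = 29 − (1/3)(92/3 − (1/3)q_{Kora}) ⇒ (8/9)q_{Kora} = 169/9, so q_{Kora} = 21.125.
Then q_{Pike} = 92/3 − (1/3)·21.125 = 23.625.
P_{Kora} = 237 − 3·21.125 − 2·23.625 = 126.375.

126.375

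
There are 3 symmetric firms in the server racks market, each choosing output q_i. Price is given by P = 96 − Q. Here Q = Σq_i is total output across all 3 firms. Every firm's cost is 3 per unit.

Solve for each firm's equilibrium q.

23.25

A representative firm's profit is π_i = q_i(96 − Q) − 3q_i, with Q = q_i + Σ_{j≠i} q_j.
First-order condition: 93 − 2q_i − Σ_{j≠i} q_j = 0.
With identical firms, set every q_j = q: then 93 − 2q − 2q = 0, i.e. q = 93/4 = 23.25.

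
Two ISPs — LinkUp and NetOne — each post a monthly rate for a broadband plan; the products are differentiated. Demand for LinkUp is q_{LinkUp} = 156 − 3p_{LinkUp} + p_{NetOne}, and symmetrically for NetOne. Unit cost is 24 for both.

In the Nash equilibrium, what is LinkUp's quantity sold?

64.8

LinkUp's profit: π = (p_{LinkUp} − 24)(156 − 3p_{LinkUp} + p_{NetOne}).
∂π/∂p_{LinkUp} = 228 − 6p_{LinkUp} + p_{NetOne} = 0 ⇒ p_{LinkUp} = 38 + (1/6)p_{NetOne}.
By symmetry p_{NetOne} = p_{LinkUp}; substituting into the reaction function, (5/6)p_{LinkUp} = 38 and p_{LinkUp} = 45.6.
q_{LinkUp} = 156 − 3·45.6 + 45.6 = 64.8.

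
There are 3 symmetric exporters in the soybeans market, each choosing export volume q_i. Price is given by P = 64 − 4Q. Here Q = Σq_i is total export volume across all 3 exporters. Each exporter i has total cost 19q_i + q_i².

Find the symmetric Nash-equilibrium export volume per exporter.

2.5

A representative exporter's profit is π_i = q_i(64 − 4Q) − 19q_i − q_i², with Q = q_i + Σ_{j≠i} q_j.
First-order condition: 45 − 10q_i − 4Σ_{j≠i} q_j = 0.
Imposing symmetry (q_j = q for all j) turns Σ_{j≠i} q_j into 2q, so 45 = 18q and q = 2.5.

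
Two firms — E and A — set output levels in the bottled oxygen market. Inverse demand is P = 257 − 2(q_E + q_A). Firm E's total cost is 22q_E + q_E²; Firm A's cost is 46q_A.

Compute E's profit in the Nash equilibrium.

2012.43

Firm E's profit: π = q_E(257 − 2(q_E + q_A)) − 22q_E − q_E².
∂π/∂q_E = 235 − 6q_E − 2q_A = 0, so q_E = 235/6 − (1/3)q_A.
For A: ∂π/∂q_A = 211 − 4q_A − 2q_E = 0 ⇒ q_A = 52.75 − 0.5q_E.
Solving the two reaction functions simultaneously: (1 − (−1/3)(−0.5))q_E = 235/6 − (1/3)·52.75, so (5/6)q_E = 259/12 and q_E = 25.9.
Then q_A = 52.75 − 0.5·25.9 = 39.8.
Price P = 257 − 2·65.7 = 125.6.
E's profit: (125.6 − 22)·25.9 − (25.9)² = 2012.43.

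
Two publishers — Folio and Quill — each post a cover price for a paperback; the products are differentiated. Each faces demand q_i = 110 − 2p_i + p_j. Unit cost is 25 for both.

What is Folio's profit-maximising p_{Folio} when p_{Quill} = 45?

51.25

Folio's profit: π = (p_{Folio} − 25)(110 − 2p_{Folio} + p_{Quill}).
∂π/∂p_{Folio} = 160 − 4p_{Folio} + p_{Quill} = 0 ⇒ p_{Folio} = 40 + 0.25p_{Quill}.
At p_{Quill} = 45: p_{Folio} = 40 + 0.25·45 = 51.25.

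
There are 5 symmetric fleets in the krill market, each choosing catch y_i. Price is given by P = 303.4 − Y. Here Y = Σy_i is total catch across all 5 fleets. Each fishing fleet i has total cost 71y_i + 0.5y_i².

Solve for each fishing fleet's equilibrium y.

33.2

A representative fishing fleet's profit is π_i = y_i(303.4 − Y) − 71y_i − 0.5y_i², with Y = y_i + Σ_{j≠i} y_j.
First-order condition: 232.4 − 3y_i − Σ_{j≠i} y_j = 0.
In a symmetric equilibrium every fishing fleet chooses the same y, so Σ_{j≠i} y_j = 4y. The condition becomes 232.4 − 7y = 0, giving y = 232.4/7 = 33.2.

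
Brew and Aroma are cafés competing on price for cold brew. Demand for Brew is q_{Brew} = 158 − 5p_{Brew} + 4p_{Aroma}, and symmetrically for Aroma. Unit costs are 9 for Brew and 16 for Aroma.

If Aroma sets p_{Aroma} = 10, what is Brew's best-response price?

Brew's profit: π = (p_{Brew} − 9)(158 − 5p_{Brew} + 4p_{Aroma}).
∂π/∂p_{Brew} = 203 − 10p_{Brew} + 4p_{Aroma} = 0 ⇒ p_{Brew} = 20.3 + 0.4p_{Aroma}.
At p_{Aroma} = 10: p_{Brew} = 20.3 + 0.4·10 = 24.3.

24.3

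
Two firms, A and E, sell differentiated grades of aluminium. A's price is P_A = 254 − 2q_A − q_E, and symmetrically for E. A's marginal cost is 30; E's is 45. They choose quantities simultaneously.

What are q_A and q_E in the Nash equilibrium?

45.8, 40.8

Firm A's profit: π = q_A(254 − 2q_A − q_E) − 30q_A.
∂π/∂q_A = 224 − 4q_A − q_E = 0 ⇒ q_A = 56 − 0.25q_E.
Similarly q_E = 52.25 − 0.25q_A.
Plugging q_E into A's best response: q_A = 56 − 0.25(52.25 − 0.25q_A) ⇒ 0.9375q_A = 42.9375, so q_A = 45.8.
Then q_E = 52.25 − 0.25·45.8 = 40.8.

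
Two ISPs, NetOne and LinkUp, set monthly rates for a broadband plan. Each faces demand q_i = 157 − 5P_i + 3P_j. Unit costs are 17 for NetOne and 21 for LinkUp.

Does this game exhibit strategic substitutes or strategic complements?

strategic complements

NetOne's profit: π = (P_{NetOne} − 17)(157 − 5P_{NetOne} + 3P_{LinkUp}).
∂π/∂P_{NetOne} = 242 − 10P_{NetOne} + 3P_{LinkUp} = 0 ⇒ P_{NetOne} = 24.2 + 0.3P_{LinkUp}.
The best-response slope dP_{NetOne}/dP_{LinkUp} = 0.3 > 0: the reaction function is upward-sloping, so the choices are strategic complements.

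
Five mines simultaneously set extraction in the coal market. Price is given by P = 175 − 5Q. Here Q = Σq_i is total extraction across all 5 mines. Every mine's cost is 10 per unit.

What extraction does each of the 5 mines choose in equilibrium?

5.5

A representative mine's profit is π_i = q_i(175 − 5Q) − 10q_i, with Q = q_i + Σ_{j≠i} q_j.
First-order condition: 165 − 10q_i − 5Σ_{j≠i} q_j = 0.
In a symmetric equilibrium every mine chooses the same q, so Σ_{j≠i} q_j = 4q. The condition becomes 165 − 30q = 0, giving q = 165/30 = 5.5.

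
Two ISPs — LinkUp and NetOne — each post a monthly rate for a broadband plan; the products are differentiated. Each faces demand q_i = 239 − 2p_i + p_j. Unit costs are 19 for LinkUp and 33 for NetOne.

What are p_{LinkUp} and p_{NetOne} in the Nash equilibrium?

94.2, 99.8

LinkUp's profit: π = (p_{LinkUp} − 19)(239 − 2p_{LinkUp} + p_{NetOne}).
∂π/∂p_{LinkUp} = 277 − 4p_{LinkUp} + p_{NetOne} = 0 ⇒ p_{LinkUp} = 69.25 + 0.25p_{NetOne}.
Similarly p_{NetOne} = 76.25 + 0.25p_{LinkUp}.
Substituting the second reaction function into the first: p_{LinkUp} = 69.25 + 0.25(76.25 + 0.25p_{LinkUp}), which gives 0.9375p_{LinkUp} = 88.3125 ⇒ p_{LinkUp} = 94.2.
Then p_{NetOne} = 76.25 + 0.25·94.2 = 99.8.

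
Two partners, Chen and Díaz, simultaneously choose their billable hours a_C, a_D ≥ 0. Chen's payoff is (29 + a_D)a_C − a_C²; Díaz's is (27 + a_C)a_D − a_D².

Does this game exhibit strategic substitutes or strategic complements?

strategic complements

Expanding Chen's payoff: 29a_C + a_Da_C − a_C².
∂π/∂a_C = 29 + a_D − 2a_C = 0, so a_C = 14.5 + 0.5a_D.
The best-response slope da_C/da_D = 0.5 > 0: the reaction function is upward-sloping, so the choices are strategic complements.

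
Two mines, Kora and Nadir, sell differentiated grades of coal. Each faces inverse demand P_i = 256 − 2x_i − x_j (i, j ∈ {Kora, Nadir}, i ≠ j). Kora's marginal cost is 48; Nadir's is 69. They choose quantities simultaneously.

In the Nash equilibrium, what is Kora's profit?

3698

Mine Kora's profit: π = x_{Kora}(256 − 2x_{Kora} − x_{Nadir}) − 48x_{Kora}.
∂π/∂x_{Kora} = 208 − 4x_{Kora} − x_{Nadir} = 0 ⇒ x_{Kora} = 52 − 0.25x_{Nadir}.
Similarly x_{Nadir} = 46.75 − 0.25x_{Kora}.
Solving the two reaction functions simultaneously: (1 − (−0.25)(−0.25))x_{Kora} = 52 − 0.25·46.75, so 0.9375x_{Kora} = 40.3125 and x_{Kora} = 43.
Then x_{Nadir} = 46.75 − 0.25·43 = 36.
P_{Kora} = 256 − 2·43 − 36 = 134.
Profit = (134 − 48)·43 = 3698.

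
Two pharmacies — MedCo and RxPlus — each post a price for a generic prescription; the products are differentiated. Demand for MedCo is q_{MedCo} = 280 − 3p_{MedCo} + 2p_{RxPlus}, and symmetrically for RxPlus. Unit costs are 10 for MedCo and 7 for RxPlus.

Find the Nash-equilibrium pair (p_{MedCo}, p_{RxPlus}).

MedCo's profit: π = (p_{MedCo} − 10)(280 − 3p_{MedCo} + 2p_{RxPlus}).
∂π/∂p_{MedCo} = 310 − 6p_{MedCo} + 2p_{RxPlus} = 0 ⇒ p_{MedCo} = 155/3 + (1/3)p_{RxPlus}.
Similarly p_{RxPlus} = 301/6 + (1/3)p_{MedCo}.
Solving the two reaction functions simultaneously: (1 − (1/3)(1/3))p_{MedCo} = 155/3 + (1/3)·(301/6), so (8/9)p_{MedCo} = 1231/18 and p_{MedCo} = 76.9375.
Then p_{RxPlus} = 301/6 + (1/3)·76.9375 = 75.8125.

76.9375, 75.8125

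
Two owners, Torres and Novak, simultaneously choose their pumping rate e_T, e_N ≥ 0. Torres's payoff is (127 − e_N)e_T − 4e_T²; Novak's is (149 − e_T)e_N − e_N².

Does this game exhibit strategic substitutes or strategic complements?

Expanding Torres's payoff: 127e_T − e_Ne_T − 4e_T².
∂π/∂e_T = 127 − e_N − 8e_T = 0, so e_T = 15.875 − 0.125e_N.
The best-response slope de_T/de_N = −0.125 < 0: the reaction function is downward-sloping, so the choices are strategic substitutes.

strategic substitutes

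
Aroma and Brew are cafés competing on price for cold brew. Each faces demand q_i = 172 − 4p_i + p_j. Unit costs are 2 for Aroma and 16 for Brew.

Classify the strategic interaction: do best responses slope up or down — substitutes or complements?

strategic complements

Aroma's profit: π = (p_{Aroma} − 2)(172 − 4p_{Aroma} + p_{Brew}).
∂π/∂p_{Aroma} = 180 − 8p_{Aroma} + p_{Brew} = 0 ⇒ p_{Aroma} = 22.5 + 0.125p_{Brew}.
The best-response slope dp_{Aroma}/dp_{Brew} = 0.125 > 0: the reaction function is upward-sloping, so the choices are strategic complements.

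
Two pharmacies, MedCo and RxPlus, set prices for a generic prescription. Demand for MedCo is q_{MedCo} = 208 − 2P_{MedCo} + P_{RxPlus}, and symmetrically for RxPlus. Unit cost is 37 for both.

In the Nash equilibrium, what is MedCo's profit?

6498

MedCo's profit: π = (P_{MedCo} − 37)(208 − 2P_{MedCo} + P_{RxPlus}).
∂π/∂P_{MedCo} = 282 − 4P_{MedCo} + P_{RxPlus} = 0 ⇒ P_{MedCo} = 70.5 + 0.25P_{RxPlus}.
Setting P_{MedCo} = P_{RxPlus} in the reaction function: P_{MedCo} = 70.5 + 0.25P_{MedCo}, so P_{MedCo} = 70.5 / 0.75 = 94.
q_{MedCo} = 208 − 2·94 + 94 = 114.
Profit = (94 − 37)·114 = 6498.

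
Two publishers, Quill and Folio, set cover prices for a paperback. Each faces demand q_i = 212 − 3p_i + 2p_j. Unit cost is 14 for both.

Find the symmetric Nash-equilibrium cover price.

63.5

Quill's profit: π = (p_{Quill} − 14)(212 − 3p_{Quill} + 2p_{Folio}).
∂π/∂p_{Quill} = 254 − 6p_{Quill} + 2p_{Folio} = 0 ⇒ p_{Quill} = 127/3 + (1/3)p_{Folio}.
The game is symmetric, so in equilibrium p_{Folio} = p_{Quill}: the reaction function gives (2/3)p_{Quill} = 127/3, hence p_{Quill} = 63.5.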